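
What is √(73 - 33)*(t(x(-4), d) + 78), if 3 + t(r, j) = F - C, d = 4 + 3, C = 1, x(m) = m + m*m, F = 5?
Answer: 158*√10 ≈ 499.64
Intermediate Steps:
x(m) = m + m²
d = 7
t(r, j) = 1 (t(r, j) = -3 + (5 - 1*1) = -3 + (5 - 1) = -3 + 4 = 1)
√(73 - 33)*(t(x(-4), d) + 78) = √(73 - 33)*(1 + 78) = √40*79 = (2*√10)*79 = 158*√10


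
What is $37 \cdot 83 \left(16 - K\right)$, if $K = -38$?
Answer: $165834$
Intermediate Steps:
$37 \cdot 83 \left(16 - K\right) = 37 \cdot 83 \left(16 - -38\right) = 3071 \left(16 + 38\right) = 3071 \cdot 54 = 165834$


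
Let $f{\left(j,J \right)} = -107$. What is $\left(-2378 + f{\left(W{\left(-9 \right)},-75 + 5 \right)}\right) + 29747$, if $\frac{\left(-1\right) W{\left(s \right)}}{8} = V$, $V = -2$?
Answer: $27262$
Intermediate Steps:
$W{\left(s \right)} = 16$ ($W{\left(s \right)} = \left(-8\right) \left(-2\right) = 16$)
$\left(-2378 + f{\left(W{\left(-9 \right)},-75 + 5 \right)}\right) + 29747 = \left(-2378 - 107\right) + 29747 = -2485 + 29747 = 27262$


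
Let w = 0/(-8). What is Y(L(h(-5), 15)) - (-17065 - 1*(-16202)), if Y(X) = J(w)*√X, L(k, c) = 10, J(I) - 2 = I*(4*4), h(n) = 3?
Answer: 863 + 2*√10 ≈ 869.32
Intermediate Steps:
w = 0 (w = 0*(-⅛) = 0)
J(I) = 2 + 16*I (J(I) = 2 + I*(4*4) = 2 + I*16 = 2 + 16*I)
Y(X) = 2*√X (Y(X) = (2 + 16*0)*√X = (2 + 0)*√X = 2*√X)
Y(L(h(-5), 15)) - (-17065 - 1*(-16202)) = 2*√10 - (-17065 - 1*(-16202)) = 2*√10 - (-17065 + 16202) = 2*√10 - 1*(-863) = 2*√10 + 863 = 863 + 2*√10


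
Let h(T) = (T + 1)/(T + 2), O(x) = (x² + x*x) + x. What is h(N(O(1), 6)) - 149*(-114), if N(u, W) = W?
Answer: 135895/8 ≈ 16987.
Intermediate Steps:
O(x) = x + 2*x² (O(x) = (x² + x²) + x = 2*x² + x = x + 2*x²)
h(T) = (1 + T)/(2 + T)
h(N(O(1), 6)) - 149*(-114) = (1 + 6)/(2 + 6) - 149*(-114) = 7/8 + 16986 = 135895/8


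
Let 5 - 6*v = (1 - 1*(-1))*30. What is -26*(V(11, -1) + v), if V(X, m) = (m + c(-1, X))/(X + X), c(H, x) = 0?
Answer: 7904/33 ≈ 239.52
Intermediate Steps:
V(X, m) = m/(2*X) (V(X, m) = (m + 0)/(X + X) = m/((2*X)) = m*(1/(2*X)) = m/(2*X))
v = -55/6 (v = ⅚ - (1 - 1*(-1))*30/6 = ⅚ - (1 + 1)*30/6 = ⅚ - 30/3 = ⅚ - ⅙*60 = ⅚ - 10 = -55/6 ≈ -9.1667)
-26*(V(11, -1) + v) = -26*((½)*(-1)/11 - 55/6) = -26*((½)*(-1)*(1/11) - 55/6) = -26*(-1/22 - 55/6) = -26*(-304/33) = 7904/33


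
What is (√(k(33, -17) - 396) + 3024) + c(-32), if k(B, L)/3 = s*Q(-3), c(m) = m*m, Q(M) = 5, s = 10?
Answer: 4048 + I*√246 ≈ 4048.0 + 15.684*I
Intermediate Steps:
c(m) = m²
k(B, L) = 150 (k(B, L) = 3*(10*5) = 3*50 = 150)
(√(k(33, -17) - 396) + 3024) + c(-32) = (√(150 - 396) + 3024) + (-32)² = (√(-246) + 3024) + 1024 = (I*√246 + 3024) + 1024 = (3024 + I*√246) + 1024 = 4048 + I*√246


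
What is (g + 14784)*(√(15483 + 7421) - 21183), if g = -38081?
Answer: 493500351 - 46594*√5726 ≈ 4.8997e+8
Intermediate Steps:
(g + 14784)*(√(15483 + 7421) - 21183) = (-38081 + 14784)*(√(15483 + 7421) - 21183) = -23297*(√22904 - 21183) = -23297*(2*√5726 - 21183) = -23297*(-21183 + 2*√5726) = 493500351 - 46594*√5726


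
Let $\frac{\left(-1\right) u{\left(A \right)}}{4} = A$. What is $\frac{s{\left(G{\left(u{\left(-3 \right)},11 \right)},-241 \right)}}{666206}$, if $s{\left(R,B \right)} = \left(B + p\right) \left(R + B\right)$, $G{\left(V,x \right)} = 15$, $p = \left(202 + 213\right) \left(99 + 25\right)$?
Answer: $- \frac{5787747}{333103} \approx -17.375$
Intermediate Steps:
$p = 51460$ ($p = 415 \cdot 124 = 51460$)
$u{\left(A \right)} = - 4 A$
$s{\left(R,B \right)} = \left(51460 + B\right) \left(B + R\right)$ ($s{\left(R,B \right)} = \left(B + 51460\right) \left(R + B\right) = \left(51460 + B\right) \left(B + R\right)$)
$\frac{s{\left(G{\left(u{\left(-3 \right)},11 \right)},-241 \right)}}{666206} = \frac{\left(-241\right)^{2} + 51460 \left(-241\right) + 51460 \cdot 15 - 3615}{666206} = \left(58081 - 12401860 + 771900 - 3615\right) \frac{1}{666206} = \left(-11575494\right) \frac{1}{666206} = - \frac{5787747}{333103}$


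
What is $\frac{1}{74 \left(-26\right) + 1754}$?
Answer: $- \frac{1}{170} \approx -0.0058824$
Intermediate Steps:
$\frac{1}{74 \left(-26\right) + 1754} = \frac{1}{-1924 + 1754} = \frac{1}{-170} = - \frac{1}{170}$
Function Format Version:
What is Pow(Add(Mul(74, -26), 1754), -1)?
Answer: Rational(-1, 170) ≈ -0.0058824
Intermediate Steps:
Pow(Add(Mul(74, -26), 1754), -1) = Pow(Add(-1924, 1754), -1) = Pow(-170, -1) = Rational(-1, 170)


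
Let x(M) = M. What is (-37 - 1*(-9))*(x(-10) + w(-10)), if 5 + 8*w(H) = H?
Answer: 665/2 ≈ 332.50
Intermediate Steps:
w(H) = -5/8 + H/8
(-37 - 1*(-9))*(x(-10) + w(-10)) = (-37 - 1*(-9))*(-10 + (-5/8 + (⅛)*(-10))) = (-37 + 9)*(-10 + (-5/8 - 5/4)) = -28*(-10 - 15/8) = -28*(-95/8) = 665/2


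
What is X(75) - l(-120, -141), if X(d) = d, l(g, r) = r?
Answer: 216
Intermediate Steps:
X(75) - l(-120, -141) = 75 - 1*(-141) = 75 + 141 = 216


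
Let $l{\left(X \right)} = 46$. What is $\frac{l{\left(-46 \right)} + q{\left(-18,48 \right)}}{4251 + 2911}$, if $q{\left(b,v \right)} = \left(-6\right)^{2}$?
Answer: $\frac{41}{3581} \approx 0.011449$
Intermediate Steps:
$q{\left(b,v \right)} = 36$
$\frac{l{\left(-46 \right)} + q{\left(-18,48 \right)}}{4251 + 2911} = \frac{46 + 36}{4251 + 2911} = \frac{82}{7162} = 82 \cdot \frac{1}{7162} = \frac{41}{3581}$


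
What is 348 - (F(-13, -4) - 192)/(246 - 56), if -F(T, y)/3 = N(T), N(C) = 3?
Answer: 66321/190 ≈ 349.06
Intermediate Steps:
F(T, y) = -9 (F(T, y) = -3*3 = -9)
348 - (F(-13, -4) - 192)/(246 - 56) = 348 - (-9 - 192)/(246 - 56) = 348 - (-201)/190 = 348 - 1*(-201/190) = 348 + 201/190 = 66321/190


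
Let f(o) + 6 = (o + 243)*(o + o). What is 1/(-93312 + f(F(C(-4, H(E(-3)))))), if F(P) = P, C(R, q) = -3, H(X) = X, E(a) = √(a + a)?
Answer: -1/94758 ≈ -1.0553e-5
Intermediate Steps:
E(a) = √2*√a (E(a) = √(2*a) = √2*√a)
f(o) = -6 + 2*o*(243 + o) (f(o) = -6 + (o + 243)*(o + o) = -6 + (243 + o)*(2*o) = -6 + 2*o*(243 + o))
1/(-93312 + f(F(C(-4, H(E(-3)))))) = 1/(-93312 + (-6 + 2*(-3)² + 486*(-3))) = 1/(-93312 + (-6 + 2*9 - 1458)) = 1/(-93312 + (-6 + 18 - 1458)) = 1/(-93312 - 1446) = 1/(-94758) = -1/94758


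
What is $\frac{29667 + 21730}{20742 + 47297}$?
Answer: $\frac{51397}{68039} \approx 0.75541$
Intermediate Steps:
$\frac{29667 + 21730}{20742 + 47297} = \frac{51397}{68039}$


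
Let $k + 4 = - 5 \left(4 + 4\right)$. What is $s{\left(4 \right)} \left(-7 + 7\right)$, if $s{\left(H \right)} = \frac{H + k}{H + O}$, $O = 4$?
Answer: $0$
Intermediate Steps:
$k = -44$ ($k = -4 - 5 \left(4 + 4\right) = -4 - 40 = -44$)
$s{\left(H \right)} = \frac{-44 + H}{4 + H}$ ($s{\left(H \right)} = \frac{H - 44}{H + 4} = \frac{-44 + H}{4 + H}$)
$s{\left(4 \right)} \left(-7 + 7\right) = \frac{-44 + 4}{4 + 4} \left(-7 + 7\right) = \frac{1}{8} \left(-40\right) 0 = \left(-5\right) 0 = 0$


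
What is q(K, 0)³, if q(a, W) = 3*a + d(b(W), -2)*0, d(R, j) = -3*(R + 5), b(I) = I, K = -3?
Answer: -729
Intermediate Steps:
d(R, j) = -15 - 3*R (d(R, j) = -3*(5 + R) = -15 - 3*R)
q(a, W) = 3*a (q(a, W) = 3*a + (-15 - 3*W)*0 = 3*a + 0 = 3*a)
q(K, 0)³ = (3*(-3))³ = (-9)³ = -729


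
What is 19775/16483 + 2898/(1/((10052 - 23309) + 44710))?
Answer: 1502438557277/16483 ≈ 9.1151e+7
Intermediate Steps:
19775/16483 + 2898/(1/((10052 - 23309) + 44710)) = 19775*(1/16483) + 2898/(1/(-13257 + 44710)) = 19775/16483 + 2898/(1/31453) = 19775/16483 + 2898*31453 = 19775/16483 + 91150794 = 1502438557277/16483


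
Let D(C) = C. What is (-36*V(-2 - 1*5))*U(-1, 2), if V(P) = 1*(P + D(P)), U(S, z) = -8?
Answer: -4032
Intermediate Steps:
V(P) = 2*P (V(P) = 1*(P + P) = 1*(2*P) = 2*P)
(-36*V(-2 - 1*5))*U(-1, 2) = -72*(-2 - 1*5)*(-8) = -72*(-2 - 5)*(-8) = -72*(-7)*(-8) = -36*(-14)*(-8) = 504*(-8) = -4032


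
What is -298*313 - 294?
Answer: -93568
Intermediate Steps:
-298*313 - 294 = -93274 - 294 = -93568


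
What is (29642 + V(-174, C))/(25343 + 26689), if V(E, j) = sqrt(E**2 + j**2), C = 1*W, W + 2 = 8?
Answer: 14821/26016 + sqrt(842)/8672 ≈ 0.57303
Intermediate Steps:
W = 6 (W = -2 + 8 = 6)
C = 6 (C = 1*6 = 6)
(29642 + V(-174, C))/(25343 + 26689) = (29642 + sqrt((-174)**2 + 6**2))/(25343 + 26689) = (29642 + sqrt(30276 + 36))/52032 = (29642 + sqrt(30312))*(1/52032) = (29642 + 6*sqrt(842))*(1/52032) = 14821/26016 + sqrt(842)/8672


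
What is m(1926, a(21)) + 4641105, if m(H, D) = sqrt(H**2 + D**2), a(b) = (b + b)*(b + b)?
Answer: 4641105 + 18*sqrt(21053) ≈ 4.6437e+6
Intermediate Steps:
a(b) = 4*b**2 (a(b) = (2*b)*(2*b) = 4*b**2)
m(H, D) = sqrt(D**2 + H**2)
m(1926, a(21)) + 4641105 = sqrt((4*21**2)**2 + 1926**2) + 4641105 = sqrt((4*441)**2 + 3709476) + 4641105 = sqrt(1764**2 + 3709476) + 4641105 = sqrt(3111696 + 3709476) + 4641105 = sqrt(6821172) + 4641105 = 18*sqrt(21053) + 4641105 = 4641105 + 18*sqrt(21053)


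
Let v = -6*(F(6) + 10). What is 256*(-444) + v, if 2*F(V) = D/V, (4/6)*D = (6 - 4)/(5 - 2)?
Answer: -227449/2 ≈ -1.1372e+5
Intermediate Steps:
D = 1 (D = 3*((6 - 4)/(5 - 2))/2 = 3*(2/3)/2 = 3*(2*(⅓))/2 = (3/2)*(⅔) = 1)
F(V) = 1/(2*V) (F(V) = (1/V)/2 = 1/(2*V))
v = -121/2 (v = -6*((½)/6 + 10) = -6*((½)*(⅙) + 10) = -6*(1/12 + 10) = -6*121/12 = -121/2 ≈ -60.500)
256*(-444) + v = 256*(-444) - 121/2 = -113664 - 121/2 = -227449/2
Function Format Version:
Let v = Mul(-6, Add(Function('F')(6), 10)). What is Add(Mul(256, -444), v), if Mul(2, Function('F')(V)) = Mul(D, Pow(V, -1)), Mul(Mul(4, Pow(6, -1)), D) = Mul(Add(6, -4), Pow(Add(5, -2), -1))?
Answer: Rational(-227449, 2) ≈ -1.1372e+5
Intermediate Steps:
D = 1 (D = Mul(Rational(3, 2), Mul(Add(6, -4), Pow(Add(5, -2), -1))) = Mul(Rational(3, 2), Mul(2, Pow(3, -1))) = Mul(Rational(3, 2), Mul(2, Rational(1, 3))) = Mul(Rational(3, 2), Rational(2, 3)) = 1)
Function('F')(V) = Mul(Rational(1, 2), Pow(V, -1)) (Function('F')(V) = Mul(Rational(1, 2), Mul(1, Pow(V, -1))) = Mul(Rational(1, 2), Pow(V, -1)))
v = Rational(-121, 2) (v = Mul(-6, Add(Mul(Rational(1, 2), Pow(6, -1)), 10)) = Mul(-6, Add(Mul(Rational(1, 2), Rational(1, 6)), 10)) = Mul(-6, Add(Rational(1, 12), 10)) = Mul(-6, Rational(121, 12)) = Rational(-121, 2) ≈ -60.500)
Add(Mul(256, -444), v) = Add(Mul(256, -444), Rational(-121, 2)) = Add(-113664, Rational(-121, 2)) = Rational(-227449, 2)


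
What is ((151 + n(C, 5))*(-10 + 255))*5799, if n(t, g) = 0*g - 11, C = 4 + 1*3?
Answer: 198905700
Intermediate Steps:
C = 7 (C = 4 + 3 = 7)
n(t, g) = -11 (n(t, g) = 0 - 11 = -11)
((151 + n(C, 5))*(-10 + 255))*5799 = ((151 - 11)*(-10 + 255))*5799 = (140*245)*5799 = 34300*5799 = 198905700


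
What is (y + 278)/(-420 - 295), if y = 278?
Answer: -556/715 ≈ -0.77762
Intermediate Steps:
(y + 278)/(-420 - 295) = (278 + 278)/(-420 - 295) = 556/(-715) = 556*(-1/715) = -556/715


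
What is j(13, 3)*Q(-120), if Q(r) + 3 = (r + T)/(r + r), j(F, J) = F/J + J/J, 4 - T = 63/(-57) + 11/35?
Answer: -134062/9975 ≈ -13.440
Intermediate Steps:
T = 3186/665 (T = 4 - (63/(-57) + 11/35) = 4 - (63*(-1/57) + 11*(1/35)) = 4 - (-21/19 + 11/35) = 4 - 1*(-526/665) = 4 + 526/665 = 3186/665 ≈ 4.7910)
j(F, J) = 1 + F/J (j(F, J) = F/J + 1 = 1 + F/J)
Q(r) = -3 + (3186/665 + r)/(2*r) (Q(r) = -3 + (r + 3186/665)/(r + r) = -3 + (3186/665 + r)/((2*r)) = -3 + (3186/665 + r)*(1/(2*r)) = -3 + (3186/665 + r)/(2*r))
j(13, 3)*Q(-120) = ((13 + 3)/3)*((1/1330)*(3186 - 3325*(-120))/(-120)) = ((1/3)*16)*((1/1330)*(-1/120)*(3186 + 399000)) = 16*((1/1330)*(-1/120)*402186)/3 = (16/3)*(-67031/26600) = -134062/9975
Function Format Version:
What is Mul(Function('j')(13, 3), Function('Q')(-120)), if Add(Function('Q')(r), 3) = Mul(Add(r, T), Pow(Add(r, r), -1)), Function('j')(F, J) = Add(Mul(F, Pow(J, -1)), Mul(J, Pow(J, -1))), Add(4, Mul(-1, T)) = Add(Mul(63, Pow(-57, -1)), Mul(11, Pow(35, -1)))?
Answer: Rational(-134062, 9975) ≈ -13.440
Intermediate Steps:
T = Rational(3186, 665) (T = Add(4, Mul(-1, Add(Mul(63, Pow(-57, -1)), Mul(11, Pow(35, -1))))) = Add(4, Mul(-1, Add(Mul(63, Rational(-1, 57)), Mul(11, Rational(1, 35))))) = Add(4, Mul(-1, Add(Rational(-21, 19), Rational(11, 35)))) = Add(4, Mul(-1, Rational(-526, 665))) = Add(4, Rational(526, 665)) = Rational(3186, 665) ≈ 4.7910)
Function('j')(F, J) = Add(1, Mul(F, Pow(J, -1))) (Function('j')(F, J) = Add(Mul(F, Pow(J, -1)), 1) = Add(1, Mul(F, Pow(J, -1))))
Function('Q')(r) = Add(-3, Mul(Rational(1, 2), Pow(r, -1), Add(Rational(3186, 665), r))) (Function('Q')(r) = Add(-3, Mul(Add(r, Rational(3186, 665)), Pow(Add(r, r), -1))) = Add(-3, Mul(Add(Rational(3186, 665), r), Pow(Mul(2, r), -1))) = Add(-3, Mul(Add(Rational(3186, 665), r), Mul(Rational(1, 2), Pow(r, -1)))) = Add(-3, Mul(Rational(1, 2), Pow(r, -1), Add(Rational(3186, 665), r))))
Mul(Function('j')(13, 3), Function('Q')(-120)) = Mul(Mul(Pow(3, -1), Add(13, 3)), Mul(Rational(1, 1330), Pow(-120, -1), Add(3186, Mul(-3325, -120)))) = Mul(Mul(Rational(1, 3), 16), Mul(Rational(1, 1330), Rational(-1, 120), Add(3186, 399000))) = Mul(Rational(16, 3), Mul(Rational(1, 1330), Rational(-1, 120), 402186)) = Mul(Rational(16, 3), Rational(-67031, 26600)) = Rational(-134062, 9975)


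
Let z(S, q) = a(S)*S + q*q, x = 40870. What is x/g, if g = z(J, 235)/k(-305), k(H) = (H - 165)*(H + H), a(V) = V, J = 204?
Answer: 11717429000/96841 ≈ 1.2100e+5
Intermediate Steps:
z(S, q) = S**2 + q**2 (z(S, q) = S*S + q*q = S**2 + q**2)
k(H) = 2*H*(-165 + H) (k(H) = (-165 + H)*(2*H) = 2*H*(-165 + H))
g = 96841/286700 (g = (204**2 + 235**2)/((2*(-305)*(-165 - 305))) = (41616 + 55225)/((2*(-305)*(-470))) = 96841/286700 ≈ 0.33778)
x/g = 40870/(96841/286700) = 40870*(286700/96841) = 11717429000/96841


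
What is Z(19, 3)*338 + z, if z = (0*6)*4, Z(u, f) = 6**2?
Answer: 12168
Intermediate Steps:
Z(u, f) = 36
z = 0 (z = 0*4 = 0)
Z(19, 3)*338 + z = 36*338 + 0 = 12168 + 0 = 12168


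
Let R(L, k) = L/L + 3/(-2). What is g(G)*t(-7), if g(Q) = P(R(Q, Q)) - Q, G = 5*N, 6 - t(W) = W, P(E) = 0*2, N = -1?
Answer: 65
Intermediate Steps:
R(L, k) = -1/2 (R(L, k) = 1 + 3*(-1/2) = 1 - 3/2 = -1/2)
P(E) = 0
t(W) = 6 - W
G = -5 (G = 5*(-1) = -5)
g(Q) = -Q (g(Q) = 0 - Q = -Q)
g(G)*t(-7) = (-1*(-5))*(6 - 1*(-7)) = 5*(6 + 7) = 5*13 = 65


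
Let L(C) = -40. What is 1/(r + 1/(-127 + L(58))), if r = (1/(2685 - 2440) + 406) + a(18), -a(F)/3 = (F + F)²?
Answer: -40915/142466108 ≈ -0.00028719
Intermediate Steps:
a(F) = -12*F² (a(F) = -3*(F + F)² = -3*4*F² = -12*F²)
r = -853089/245 (r = (1/(2685 - 2440) + 406) - 12*18² = (1/245 + 406) - 12*324 = (1/245 + 406) - 3888 = 99471/245 - 3888 = -853089/245 ≈ -3482.0)
1/(r + 1/(-127 + L(58))) = 1/(-853089/245 + 1/(-127 - 40)) = 1/(-853089/245 + 1/(-167)) = 1/(-853089/245 - 1/167) = 1/(-142466108/40915) = -40915/142466108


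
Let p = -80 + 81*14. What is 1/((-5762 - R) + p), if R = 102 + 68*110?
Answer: -1/12290 ≈ -8.1367e-5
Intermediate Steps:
p = 1054 (p = -80 + 1134 = 1054)
R = 7582 (R = 102 + 7480 = 7582)
1/((-5762 - R) + p) = 1/((-5762 - 1*7582) + 1054) = 1/((-5762 - 7582) + 1054) = 1/(-13344 + 1054) = 1/(-12290) = -1/12290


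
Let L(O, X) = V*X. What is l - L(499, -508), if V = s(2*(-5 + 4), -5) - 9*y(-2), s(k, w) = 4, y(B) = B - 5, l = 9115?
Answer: 43151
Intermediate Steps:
y(B) = -5 + B
V = 67 (V = 4 - 9*(-5 - 2) = 4 - 9*(-7) = 4 + 63 = 67)
L(O, X) = 67*X
l - L(499, -508) = 9115 - 67*(-508) = 9115 - 1*(-34036) = 9115 + 34036 = 43151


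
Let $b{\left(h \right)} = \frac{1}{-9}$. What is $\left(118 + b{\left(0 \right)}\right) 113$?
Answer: $\frac{119893}{9} \approx 13321.0$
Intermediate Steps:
$b{\left(h \right)} = - \frac{1}{9}$
$\left(118 + b{\left(0 \right)}\right) 113 = \left(118 - \frac{1}{9}\right) 113 = \frac{1061}{9} \cdot 113 = \frac{119893}{9}$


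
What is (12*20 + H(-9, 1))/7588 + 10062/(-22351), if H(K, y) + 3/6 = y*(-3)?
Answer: -20304127/48456968 ≈ -0.41901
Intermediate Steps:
H(K, y) = -½ - 3*y (H(K, y) = -½ + y*(-3) = -½ - 3*y)
(12*20 + H(-9, 1))/7588 + 10062/(-22351) = (12*20 + (-½ - 3*1))/7588 + 10062/(-22351) = (240 + (-½ - 3))*(1/7588) + 10062*(-1/22351) = (240 - 7/2)*(1/7588) - 10062/22351 = (473/2)*(1/7588) - 10062/22351 = 473/15176 - 10062/22351 = -20304127/48456968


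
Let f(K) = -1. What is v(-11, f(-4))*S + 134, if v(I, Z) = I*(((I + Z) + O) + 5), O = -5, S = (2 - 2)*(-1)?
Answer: 134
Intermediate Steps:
S = 0 (S = 0*(-1) = 0)
v(I, Z) = I*(I + Z) (v(I, Z) = I*(((I + Z) - 5) + 5) = I*((-5 + I + Z) + 5) = I*(I + Z))
v(-11, f(-4))*S + 134 = -11*(-11 - 1)*0 + 134 = -11*(-12)*0 + 134 = 132*0 + 134 = 0 + 134 = 134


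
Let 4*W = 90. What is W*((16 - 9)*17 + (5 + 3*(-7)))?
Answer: 4635/2 ≈ 2317.5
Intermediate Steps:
W = 45/2 (W = (¼)*90 = 45/2 ≈ 22.500)
W*((16 - 9)*17 + (5 + 3*(-7))) = 45*((16 - 9)*17 + (5 + 3*(-7)))/2 = 45*(7*17 + (5 - 21))/2 = 45*(119 - 16)/2 = (45/2)*103 = 4635/2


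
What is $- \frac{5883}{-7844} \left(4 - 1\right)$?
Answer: $\frac{9}{4} \approx 2.25$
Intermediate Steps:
$- \frac{5883}{-7844} \left(4 - 1\right) = \left(-5883\right) \left(- \frac{1}{7844}\right) 3 = \frac{3}{4} \cdot 3 = \frac{9}{4}$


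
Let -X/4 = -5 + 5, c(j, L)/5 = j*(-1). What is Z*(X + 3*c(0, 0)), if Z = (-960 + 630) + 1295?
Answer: 0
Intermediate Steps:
c(j, L) = -5*j (c(j, L) = 5*(j*(-1)) = 5*(-j) = -5*j)
Z = 965 (Z = -330 + 1295 = 965)
X = 0 (X = -4*(-5 + 5) = -4*0 = 0)
Z*(X + 3*c(0, 0)) = 965*(0 + 3*(-5*0)) = 965*(0 + 3*0) = 965*(0 + 0) = 965*0 = 0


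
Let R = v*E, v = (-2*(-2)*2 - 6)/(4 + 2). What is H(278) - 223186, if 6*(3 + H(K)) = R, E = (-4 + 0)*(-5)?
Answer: -2008691/9 ≈ -2.2319e+5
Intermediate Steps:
E = 20 (E = -4*(-5) = 20)
v = ⅓ (v = (4*2 - 6)/6 = (8 - 6)*(⅙) = 2*(⅙) = ⅓ ≈ 0.33333)
R = 20/3 (R = (⅓)*20 = 20/3 ≈ 6.6667)
H(K) = -17/9 (H(K) = -3 + (⅙)*(20/3) = -3 + 10/9 = -17/9)
H(278) - 223186 = -17/9 - 223186 = -2008691/9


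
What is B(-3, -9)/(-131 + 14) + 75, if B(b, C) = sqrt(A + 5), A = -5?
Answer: 75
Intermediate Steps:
B(b, C) = 0 (B(b, C) = sqrt(-5 + 5) = sqrt(0) = 0)
B(-3, -9)/(-131 + 14) + 75 = 0/(-131 + 14) + 75 = 0/(-117) + 75 = -1/117*0 + 75 = 0 + 75 = 75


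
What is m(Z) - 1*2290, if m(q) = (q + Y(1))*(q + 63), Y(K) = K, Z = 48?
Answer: 3149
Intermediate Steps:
m(q) = (1 + q)*(63 + q) (m(q) = (q + 1)*(q + 63) = (1 + q)*(63 + q))
m(Z) - 1*2290 = (63 + 48**2 + 64*48) - 1*2290 = (63 + 2304 + 3072) - 2290 = 5439 - 2290 = 3149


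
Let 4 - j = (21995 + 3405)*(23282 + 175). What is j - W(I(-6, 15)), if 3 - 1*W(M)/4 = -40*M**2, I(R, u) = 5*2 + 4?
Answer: -595839168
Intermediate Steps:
I(R, u) = 14 (I(R, u) = 10 + 4 = 14)
W(M) = 12 + 160*M**2 (W(M) = 12 - (-160)*M**2 = 12 + 160*M**2)
j = -595807796 (j = 4 - (21995 + 3405)*(23282 + 175) = 4 - 25400*23457 = 4 - 1*595807800 = 4 - 595807800 = -595807796)
j - W(I(-6, 15)) = -595807796 - (12 + 160*14**2) = -595807796 - (12 + 160*196) = -595807796 - (12 + 31360) = -595807796 - 1*31372 = -595807796 - 31372 = -595839168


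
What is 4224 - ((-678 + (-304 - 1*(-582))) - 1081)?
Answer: 5705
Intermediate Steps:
4224 - ((-678 + (-304 - 1*(-582))) - 1081) = 4224 - ((-678 + (-304 + 582)) - 1081) = 4224 - ((-678 + 278) - 1081) = 4224 - (-400 - 1081) = 4224 - 1*(-1481) = 4224 + 1481 = 5705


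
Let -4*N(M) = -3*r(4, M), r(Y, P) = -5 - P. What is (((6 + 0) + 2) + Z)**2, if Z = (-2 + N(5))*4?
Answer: 900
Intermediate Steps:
N(M) = -15/4 - 3*M/4 (N(M) = -(-3)*(-5 - M)/4 = -(15 + 3*M)/4 = -15/4 - 3*M/4)
Z = -38 (Z = (-2 + (-15/4 - 3/4*5))*4 = (-2 + (-15/4 - 15/4))*4 = (-2 - 15/2)*4 = -19/2*4 = -38)
(((6 + 0) + 2) + Z)**2 = (((6 + 0) + 2) - 38)**2 = ((6 + 2) - 38)**2 = (8 - 38)**2 = (-30)**2 = 900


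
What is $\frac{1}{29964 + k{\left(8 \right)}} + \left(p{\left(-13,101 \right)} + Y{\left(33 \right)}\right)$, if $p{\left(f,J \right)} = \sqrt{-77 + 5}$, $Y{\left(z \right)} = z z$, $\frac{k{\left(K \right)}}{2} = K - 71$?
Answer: $\frac{32493583}{29838} + 6 i \sqrt{2} \approx 1089.0 + 8.4853 i$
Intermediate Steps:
$k{\left(K \right)} = -142 + 2 K$ ($k{\left(K \right)} = 2 \left(K - 71\right) = 2 \left(-71 + K\right) = -142 + 2 K$)
$Y{\left(z \right)} = z^{2}$
$p{\left(f,J \right)} = 6 i \sqrt{2}$ ($p{\left(f,J \right)} = \sqrt{-72} = 6 i \sqrt{2}$)
$\frac{1}{29964 + k{\left(8 \right)}} + \left(p{\left(-13,101 \right)} + Y{\left(33 \right)}\right) = \frac{1}{29964 + \left(-142 + 2 \cdot 8\right)} + \left(6 i \sqrt{2} + 33^{2}\right) = \frac{1}{29964 + \left(-142 + 16\right)} + \left(6 i \sqrt{2} + 1089\right) = \frac{1}{29964 - 126} + \left(1089 + 6 i \sqrt{2}\right) = \frac{1}{29838} + \left(1089 + 6 i \sqrt{2}\right) = \frac{32493583}{29838} + 6 i \sqrt{2}$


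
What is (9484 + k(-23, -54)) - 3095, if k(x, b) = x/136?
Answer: 868881/136 ≈ 6388.8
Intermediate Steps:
k(x, b) = x/136 (k(x, b) = x*(1/136) = x/136)
(9484 + k(-23, -54)) - 3095 = (9484 + (1/136)*(-23)) - 3095 = (9484 - 23/136) - 3095 = 1289801/136 - 3095 = 868881/136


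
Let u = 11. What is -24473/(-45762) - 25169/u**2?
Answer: -1148822545/5537202 ≈ -207.47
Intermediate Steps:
-24473/(-45762) - 25169/u**2 = -24473/(-45762) - 25169/(11**2) = -24473*(-1/45762) - 25169/121 = 24473/45762 - 25169*1/121 = 24473/45762 - 25169/121 = -1148822545/5537202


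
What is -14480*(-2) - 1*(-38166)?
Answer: 67126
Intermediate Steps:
-14480*(-2) - 1*(-38166) = -724*(-40) + 38166 = 28960 + 38166 = 67126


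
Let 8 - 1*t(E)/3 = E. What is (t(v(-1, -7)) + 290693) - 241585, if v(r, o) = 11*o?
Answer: 49363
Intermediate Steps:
t(E) = 24 - 3*E
(t(v(-1, -7)) + 290693) - 241585 = ((24 - 33*(-7)) + 290693) - 241585 = ((24 - 3*(-77)) + 290693) - 241585 = ((24 + 231) + 290693) - 241585 = (255 + 290693) - 241585 = 290948 - 241585 = 49363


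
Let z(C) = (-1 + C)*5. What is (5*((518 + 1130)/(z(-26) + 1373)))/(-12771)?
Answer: -4120/7905249 ≈ -0.00052117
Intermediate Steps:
z(C) = -5 + 5*C
(5*((518 + 1130)/(z(-26) + 1373)))/(-12771) = (5*((518 + 1130)/((-5 + 5*(-26)) + 1373)))/(-12771) = (5*(1648/((-5 - 130) + 1373)))*(-1/12771) = (5*(1648/(-135 + 1373)))*(-1/12771) = (5*(1648/1238))*(-1/12771) = (5*(1648*(1/1238)))*(-1/12771) = (5*(824/619))*(-1/12771) = (4120/619)*(-1/12771) = -4120/7905249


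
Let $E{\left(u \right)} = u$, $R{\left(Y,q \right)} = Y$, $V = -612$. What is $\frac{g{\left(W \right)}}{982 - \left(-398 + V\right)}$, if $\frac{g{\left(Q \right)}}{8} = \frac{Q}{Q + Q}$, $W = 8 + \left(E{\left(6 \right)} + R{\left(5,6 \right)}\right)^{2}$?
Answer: $\frac{1}{498} \approx 0.002008$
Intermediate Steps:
$W = 129$ ($W = 8 + \left(6 + 5\right)^{2} = 8 + 11^{2} = 8 + 121 = 129$)
$g{\left(Q \right)} = 4$ ($g{\left(Q \right)} = 8 \frac{Q}{Q + Q} = 8 \frac{Q}{2 Q} = 8 Q \frac{1}{2 Q} = 8 \cdot \frac{1}{2} = 4$)
$\frac{g{\left(W \right)}}{982 - \left(-398 + V\right)} = \frac{1}{982 + \left(398 - -612\right)} 4 = \frac{1}{982 + \left(398 + 612\right)} 4 = \frac{1}{982 + 1010} \cdot 4 = \frac{1}{1992} \cdot 4 = \frac{1}{498}$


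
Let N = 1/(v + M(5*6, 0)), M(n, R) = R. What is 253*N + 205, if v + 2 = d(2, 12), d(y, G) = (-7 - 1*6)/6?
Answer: 3607/25 ≈ 144.28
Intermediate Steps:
d(y, G) = -13/6 (d(y, G) = (-7 - 6)*(⅙) = -13*⅙ = -13/6)
v = -25/6 (v = -2 - 13/6 = -25/6 ≈ -4.1667)
N = -6/25 (N = 1/(-25/6 + 0) = 1/(-25/6) = -6/25 ≈ -0.24000)
253*N + 205 = 253*(-6/25) + 205 = -1518/25 + 205 = 3607/25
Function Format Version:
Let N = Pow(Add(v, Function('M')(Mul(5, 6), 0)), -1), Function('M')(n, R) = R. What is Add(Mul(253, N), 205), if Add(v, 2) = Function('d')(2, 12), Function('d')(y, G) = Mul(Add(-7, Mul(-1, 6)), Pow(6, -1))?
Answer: Rational(3607, 25) ≈ 144.28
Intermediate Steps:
Function('d')(y, G) = Rational(-13, 6) (Function('d')(y, G) = Mul(Add(-7, -6), Rational(1, 6)) = Mul(-13, Rational(1, 6)) = Rational(-13, 6))
v = Rational(-25, 6) (v = Add(-2, Rational(-13, 6)) = Rational(-25, 6) ≈ -4.1667)
N = Rational(-6, 25) (N = Pow(Add(Rational(-25, 6), 0), -1) = Pow(Rational(-25, 6), -1) = Rational(-6, 25) ≈ -0.24000)
Add(Mul(253, N), 205) = Add(Mul(253, Rational(-6, 25)), 205) = Add(Rational(-1518, 25), 205) = Rational(3607, 25)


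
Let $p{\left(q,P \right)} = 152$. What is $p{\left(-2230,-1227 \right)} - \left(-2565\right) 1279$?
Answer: $3280787$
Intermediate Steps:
$p{\left(-2230,-1227 \right)} - \left(-2565\right) 1279 = 152 - \left(-2565\right) 1279 = 152 - -3280635 = 152 + 3280635 = 3280787$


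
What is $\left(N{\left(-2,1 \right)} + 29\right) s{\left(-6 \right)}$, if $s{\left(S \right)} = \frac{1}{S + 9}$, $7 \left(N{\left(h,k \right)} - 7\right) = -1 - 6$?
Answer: $\frac{35}{3} \approx 11.667$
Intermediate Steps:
$N{\left(h,k \right)} = 6$ ($N{\left(h,k \right)} = 7 + \frac{-1 - 6}{7} = 7 + \frac{1}{7} \left(-7\right) = 7 - 1 = 6$)
$s{\left(S \right)} = \frac{1}{9 + S}$
$\left(N{\left(-2,1 \right)} + 29\right) s{\left(-6 \right)} = \frac{6 + 29}{9 - 6} = \frac{35}{3}$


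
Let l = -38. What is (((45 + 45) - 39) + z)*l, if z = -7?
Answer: -1672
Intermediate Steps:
(((45 + 45) - 39) + z)*l = (((45 + 45) - 39) - 7)*(-38) = ((90 - 39) - 7)*(-38) = (51 - 7)*(-38) = 44*(-38) = -1672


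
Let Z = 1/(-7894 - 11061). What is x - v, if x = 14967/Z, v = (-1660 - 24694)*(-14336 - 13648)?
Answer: -1021189821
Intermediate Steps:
Z = -1/18955 (Z = 1/(-18955) = -1/18955 ≈ -5.2757e-5)
v = 737490336 (v = -26354*(-27984) = 737490336)
x = -283699485 (x = 14967/(-1/18955) = 14967*(-18955) = -283699485)
x - v = -283699485 - 1*737490336 = -283699485 - 737490336 = -1021189821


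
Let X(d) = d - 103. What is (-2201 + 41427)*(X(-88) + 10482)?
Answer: 403674766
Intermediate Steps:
X(d) = -103 + d
(-2201 + 41427)*(X(-88) + 10482) = (-2201 + 41427)*((-103 - 88) + 10482) = 39226*(-191 + 10482) = 39226*10291 = 403674766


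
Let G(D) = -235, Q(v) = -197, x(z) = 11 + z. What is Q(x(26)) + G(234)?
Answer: -432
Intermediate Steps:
Q(x(26)) + G(234) = -197 - 235 = -432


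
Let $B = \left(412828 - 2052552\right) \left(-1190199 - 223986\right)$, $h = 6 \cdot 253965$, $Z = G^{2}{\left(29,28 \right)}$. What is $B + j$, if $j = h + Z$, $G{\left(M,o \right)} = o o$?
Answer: $2318875223386$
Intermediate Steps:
$G{\left(M,o \right)} = o^{2}$
$Z = 614656$ ($Z = \left(28^{2}\right)^{2} = 784^{2} = 614656$)
$h = 1523790$
$B = 2318873084940$ ($B = \left(-1639724\right) \left(-1414185\right) = 2318873084940$)
$j = 2138446$ ($j = 1523790 + 614656 = 2138446$)
$B + j = 2318873084940 + 2138446 = 2318875223386$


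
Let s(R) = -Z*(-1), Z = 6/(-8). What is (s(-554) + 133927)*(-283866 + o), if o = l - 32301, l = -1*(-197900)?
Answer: -63356223235/4 ≈ -1.5839e+10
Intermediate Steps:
Z = -3/4 (Z = 6*(-1/8) = -3/4 ≈ -0.75000)
s(R) = -3/4 (s(R) = -1*(-3/4)*(-1) = (3/4)*(-1) = -3/4)
l = 197900
o = 165599 (o = 197900 - 32301 = 165599)
(s(-554) + 133927)*(-283866 + o) = (-3/4 + 133927)*(-283866 + 165599) = (535705/4)*(-118267) = -63356223235/4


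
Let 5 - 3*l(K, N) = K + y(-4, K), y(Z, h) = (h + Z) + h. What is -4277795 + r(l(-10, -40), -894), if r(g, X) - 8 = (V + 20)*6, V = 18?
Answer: -4277559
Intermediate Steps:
y(Z, h) = Z + 2*h (y(Z, h) = (Z + h) + h = Z + 2*h)
l(K, N) = 3 - K (l(K, N) = 5/3 - (K + (-4 + 2*K))/3 = 5/3 - (-4 + 3*K)/3 = 5/3 + (4/3 - K) = 3 - K)
r(g, X) = 236 (r(g, X) = 8 + (18 + 20)*6 = 8 + 38*6 = 8 + 228 = 236)
-4277795 + r(l(-10, -40), -894) = -4277795 + 236 = -4277559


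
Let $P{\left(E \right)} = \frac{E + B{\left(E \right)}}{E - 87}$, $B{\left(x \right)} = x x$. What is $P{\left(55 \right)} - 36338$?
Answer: $- \frac{145737}{4} \approx -36434.0$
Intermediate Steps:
$B{\left(x \right)} = x^{2}$
$P{\left(E \right)} = \frac{E + E^{2}}{-87 + E}$ ($P{\left(E \right)} = \frac{E + E^{2}}{E - 87} = \frac{E + E^{2}}{-87 + E}$)
$P{\left(55 \right)} - 36338 = \frac{55 \left(1 + 55\right)}{-87 + 55} - 36338 = 55 \frac{1}{-32} \cdot 56 - 36338 = 55 \left(- \frac{1}{32}\right) 56 - 36338 = - \frac{385}{4} - 36338 = - \frac{145737}{4}$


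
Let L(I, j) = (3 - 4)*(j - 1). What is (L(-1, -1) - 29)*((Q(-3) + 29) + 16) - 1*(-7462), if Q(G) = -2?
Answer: 6301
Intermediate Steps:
L(I, j) = 1 - j (L(I, j) = -(-1 + j) = 1 - j)
(L(-1, -1) - 29)*((Q(-3) + 29) + 16) - 1*(-7462) = ((1 - 1*(-1)) - 29)*((-2 + 29) + 16) - 1*(-7462) = ((1 + 1) - 29)*(27 + 16) + 7462 = (2 - 29)*43 + 7462 = -27*43 + 7462 = -1161 + 7462 = 6301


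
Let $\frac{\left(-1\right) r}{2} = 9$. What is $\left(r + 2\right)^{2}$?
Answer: $256$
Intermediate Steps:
$r = -18$ ($r = \left(-2\right) 9 = -18$)
$\left(r + 2\right)^{2} = \left(-18 + 2\right)^{2} = \left(-16\right)^{2} = 256$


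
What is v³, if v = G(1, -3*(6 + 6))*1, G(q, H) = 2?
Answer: 8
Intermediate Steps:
v = 2 (v = 2*1 = 2)
v³ = 2³ = 8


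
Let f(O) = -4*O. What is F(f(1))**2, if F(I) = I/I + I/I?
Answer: 4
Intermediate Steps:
F(I) = 2 (F(I) = 1 + 1 = 2)
F(f(1))**2 = 2**2 = 4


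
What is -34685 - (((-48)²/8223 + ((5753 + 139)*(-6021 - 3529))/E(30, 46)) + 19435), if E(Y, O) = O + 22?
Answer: 36036215454/46597 ≈ 7.7336e+5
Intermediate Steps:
E(Y, O) = 22 + O
-34685 - (((-48)²/8223 + ((5753 + 139)*(-6021 - 3529))/E(30, 46)) + 19435) = -34685 - (((-48)²/8223 + ((5753 + 139)*(-6021 - 3529))/(22 + 46)) + 19435) = -34685 - ((2304*(1/8223) + (5892*(-9550))/68) + 19435) = -34685 - ((768/2741 - 56268600*1/68) + 19435) = -34685 - ((768/2741 - 14067150/17) + 19435) = -34685 - (-38558045094/46597 + 19435) = -34685 - 1*(-37652432399/46597) = -34685 + 37652432399/46597 = 36036215454/46597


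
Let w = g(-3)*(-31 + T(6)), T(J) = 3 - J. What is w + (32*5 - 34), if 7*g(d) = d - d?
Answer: 126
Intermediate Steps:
g(d) = 0 (g(d) = (d - d)/7 = (⅐)*0 = 0)
w = 0 (w = 0*(-31 + (3 - 1*6)) = 0*(-31 + (3 - 6)) = 0*(-31 - 3) = 0*(-34) = 0)
w + (32*5 - 34) = 0 + (32*5 - 34) = 0 + (160 - 34) = 0 + 126 = 126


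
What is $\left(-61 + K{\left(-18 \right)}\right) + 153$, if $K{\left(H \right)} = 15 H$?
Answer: $-178$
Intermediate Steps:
$\left(-61 + K{\left(-18 \right)}\right) + 153 = \left(-61 + 15 \left(-18\right)\right) + 153 = \left(-61 - 270\right) + 153 = -331 + 153 = -178$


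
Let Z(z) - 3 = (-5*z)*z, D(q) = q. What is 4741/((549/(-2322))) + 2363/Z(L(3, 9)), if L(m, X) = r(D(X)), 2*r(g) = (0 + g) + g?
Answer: -491861699/24522 ≈ -20058.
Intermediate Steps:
r(g) = g (r(g) = ((0 + g) + g)/2 = (g + g)/2 = (2*g)/2 = g)
L(m, X) = X
Z(z) = 3 - 5*z² (Z(z) = 3 + (-5*z)*z = 3 - 5*z²)
4741/((549/(-2322))) + 2363/Z(L(3, 9)) = 4741/((549/(-2322))) + 2363/(3 - 5*9²) = 4741/((549*(-1/2322))) + 2363/(3 - 5*81) = 4741/(-61/258) + 2363/(3 - 405) = 4741*(-258/61) + 2363/(-402) = -1223178/61 + 2363*(-1/402) = -1223178/61 - 2363/402 = -491861699/24522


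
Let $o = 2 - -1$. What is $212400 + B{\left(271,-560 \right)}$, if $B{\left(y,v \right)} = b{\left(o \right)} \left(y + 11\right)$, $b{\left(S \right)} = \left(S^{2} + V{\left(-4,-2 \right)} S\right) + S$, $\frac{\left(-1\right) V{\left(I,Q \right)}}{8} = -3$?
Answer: $236088$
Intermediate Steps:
$V{\left(I,Q \right)} = 24$ ($V{\left(I,Q \right)} = \left(-8\right) \left(-3\right) = 24$)
$o = 3$ ($o = 2 + 1 = 3$)
$b{\left(S \right)} = S^{2} + 25 S$ ($b{\left(S \right)} = \left(S^{2} + 24 S\right) + S = S^{2} + 25 S$)
$B{\left(y,v \right)} = 924 + 84 y$ ($B{\left(y,v \right)} = 3 \left(25 + 3\right) \left(y + 11\right) = 3 \cdot 28 \left(11 + y\right) = 84 \left(11 + y\right) = 924 + 84 y$)
$212400 + B{\left(271,-560 \right)} = 212400 + \left(924 + 84 \cdot 271\right) = 212400 + \left(924 + 22764\right) = 212400 + 23688 = 236088$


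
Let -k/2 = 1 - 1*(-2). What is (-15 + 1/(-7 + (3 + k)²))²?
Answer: 841/4 ≈ 210.25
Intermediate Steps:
k = -6 (k = -2*(1 - 1*(-2)) = -2*(1 + 2) = -2*3 = -6)
(-15 + 1/(-7 + (3 + k)²))² = (-15 + 1/(-7 + (3 - 6)²))² = (-15 + 1/(-7 + (-3)²))² = (-15 + 1/(-7 + 9))² = (-15 + 1/2)² = (-15 + ½)² = (-29/2)² = 841/4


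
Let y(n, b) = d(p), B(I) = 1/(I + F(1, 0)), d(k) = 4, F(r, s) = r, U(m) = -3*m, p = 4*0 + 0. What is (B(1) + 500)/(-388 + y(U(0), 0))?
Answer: -1001/768 ≈ -1.3034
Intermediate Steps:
p = 0 (p = 0 + 0 = 0)
B(I) = 1/(1 + I) (B(I) = 1/(I + 1) = 1/(1 + I))
y(n, b) = 4
(B(1) + 500)/(-388 + y(U(0), 0)) = (1/(1 + 1) + 500)/(-388 + 4) = (1/2 + 500)/(-384) = (1/2 + 500)*(-1/384) = (1001/2)*(-1/384) = -1001/768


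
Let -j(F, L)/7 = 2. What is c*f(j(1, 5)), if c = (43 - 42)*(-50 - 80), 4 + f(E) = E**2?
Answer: -24960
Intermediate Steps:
j(F, L) = -14 (j(F, L) = -7*2 = -14)
f(E) = -4 + E**2
c = -130 (c = 1*(-130) = -130)
c*f(j(1, 5)) = -130*(-4 + (-14)**2) = -130*(-4 + 196) = -130*192 = -24960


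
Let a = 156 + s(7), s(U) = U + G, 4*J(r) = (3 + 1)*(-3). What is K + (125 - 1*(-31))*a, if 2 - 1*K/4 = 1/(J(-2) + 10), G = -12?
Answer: 164944/7 ≈ 23563.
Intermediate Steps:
J(r) = -3 (J(r) = ((3 + 1)*(-3))/4 = (4*(-3))/4 = (¼)*(-12) = -3)
s(U) = -12 + U (s(U) = U - 12 = -12 + U)
a = 151 (a = 156 + (-12 + 7) = 156 - 5 = 151)
K = 52/7 (K = 8 - 4/(-3 + 10) = 8 - 4/7 = 52/7 ≈ 7.4286)
K + (125 - 1*(-31))*a = 52/7 + (125 - 1*(-31))*151 = 52/7 + (125 + 31)*151 = 52/7 + 156*151 = 52/7 + 23556 = 164944/7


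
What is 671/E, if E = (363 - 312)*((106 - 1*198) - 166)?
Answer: -671/13158 ≈ -0.050996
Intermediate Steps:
E = -13158 (E = 51*((106 - 198) - 166) = 51*(-92 - 166) = 51*(-258) = -13158)
671/E = 671/(-13158) = 671*(-1/13158) = -671/13158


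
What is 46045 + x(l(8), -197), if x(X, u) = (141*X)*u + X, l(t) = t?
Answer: -176163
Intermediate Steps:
x(X, u) = X + 141*X*u (x(X, u) = 141*X*u + X = X + 141*X*u)
46045 + x(l(8), -197) = 46045 + 8*(1 + 141*(-197)) = 46045 + 8*(1 - 27777) = 46045 + 8*(-27776) = 46045 - 222208 = -176163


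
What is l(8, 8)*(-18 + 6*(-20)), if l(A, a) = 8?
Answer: -1104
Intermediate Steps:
l(8, 8)*(-18 + 6*(-20)) = 8*(-18 + 6*(-20)) = 8*(-18 - 120) = 8*(-138) = -1104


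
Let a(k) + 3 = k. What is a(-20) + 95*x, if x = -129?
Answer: -12278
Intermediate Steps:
a(k) = -3 + k
a(-20) + 95*x = (-3 - 20) + 95*(-129) = -23 - 12255 = -12278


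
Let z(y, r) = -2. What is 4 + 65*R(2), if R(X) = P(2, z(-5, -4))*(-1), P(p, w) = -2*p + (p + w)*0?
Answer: 264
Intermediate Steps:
P(p, w) = -2*p (P(p, w) = -2*p + 0 = -2*p)
R(X) = 4 (R(X) = -2*2*(-1) = -4*(-1) = 4)
4 + 65*R(2) = 4 + 65*4 = 4 + 260 = 264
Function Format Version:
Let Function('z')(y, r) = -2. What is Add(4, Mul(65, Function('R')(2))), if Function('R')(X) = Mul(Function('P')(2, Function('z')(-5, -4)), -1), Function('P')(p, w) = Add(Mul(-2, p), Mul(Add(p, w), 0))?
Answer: 264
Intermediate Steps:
Function('P')(p, w) = Mul(-2, p) (Function('P')(p, w) = Add(Mul(-2, p), 0) = Mul(-2, p))
Function('R')(X) = 4 (Function('R')(X) = Mul(Mul(-2, 2), -1) = Mul(-4, -1) = 4)
Add(4, Mul(65, Function('R')(2))) = Add(4, Mul(65, 4)) = Add(4, 260) = 264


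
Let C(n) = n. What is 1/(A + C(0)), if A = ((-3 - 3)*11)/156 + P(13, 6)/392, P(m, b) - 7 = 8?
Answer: -5096/1961 ≈ -2.5987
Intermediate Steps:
P(m, b) = 15 (P(m, b) = 7 + 8 = 15)
A = -1961/5096 (A = ((-3 - 3)*11)/156 + 15/392 = -6*11*(1/156) + 15*(1/392) = -66*1/156 + 15/392 = -11/26 + 15/392 = -1961/5096 ≈ -0.38481)
1/(A + C(0)) = 1/(-1961/5096 + 0) = 1/(-1961/5096) = -5096/1961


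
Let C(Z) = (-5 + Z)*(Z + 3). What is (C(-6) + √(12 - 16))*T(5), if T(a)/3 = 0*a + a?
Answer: 495 + 30*I ≈ 495.0 + 30.0*I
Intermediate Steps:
C(Z) = (-5 + Z)*(3 + Z)
T(a) = 3*a (T(a) = 3*(0*a + a) = 3*(0 + a) = 3*a)
(C(-6) + √(12 - 16))*T(5) = ((-15 + (-6)² - 2*(-6)) + √(12 - 16))*(3*5) = ((-15 + 36 + 12) + √(-4))*15 = (33 + 2*I)*15 = 495 + 30*I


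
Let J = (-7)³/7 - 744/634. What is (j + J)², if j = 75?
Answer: 61936900/100489 ≈ 616.36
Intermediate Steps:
J = -15905/317 (J = -343*⅐ - 744*1/634 = -49 - 372/317 = -15905/317 ≈ -50.174)
(j + J)² = (75 - 15905/317)² = (7870/317)² = 61936900/100489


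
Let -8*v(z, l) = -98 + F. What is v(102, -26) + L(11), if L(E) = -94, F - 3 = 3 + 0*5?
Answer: -165/2 ≈ -82.500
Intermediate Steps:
F = 6 (F = 3 + (3 + 0*5) = 3 + (3 + 0) = 3 + 3 = 6)
v(z, l) = 23/2 (v(z, l) = -(-98 + 6)/8 = -⅛*(-92) = 23/2)
v(102, -26) + L(11) = 23/2 - 94 = -165/2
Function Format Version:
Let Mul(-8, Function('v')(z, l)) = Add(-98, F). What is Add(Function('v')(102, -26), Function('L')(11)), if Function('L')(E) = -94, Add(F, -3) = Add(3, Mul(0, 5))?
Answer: Rational(-165, 2) ≈ -82.500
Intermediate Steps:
F = 6 (F = Add(3, Add(3, Mul(0, 5))) = Add(3, Add(3, 0)) = Add(3, 3) = 6)
Function('v')(z, l) = Rational(23, 2) (Function('v')(z, l) = Mul(Rational(-1, 8), Add(-98, 6)) = Mul(Rational(-1, 8), -92) = Rational(23, 2))
Add(Function('v')(102, -26), Function('L')(11)) = Add(Rational(23, 2), -94) = Rational(-165, 2)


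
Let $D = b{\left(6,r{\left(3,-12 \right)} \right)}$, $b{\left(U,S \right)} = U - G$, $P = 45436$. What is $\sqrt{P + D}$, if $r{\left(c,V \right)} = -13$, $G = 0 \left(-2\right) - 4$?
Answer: $\sqrt{45446} \approx 213.18$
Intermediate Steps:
$G = -4$ ($G = 0 - 4 = -4$)
$b{\left(U,S \right)} = 4 + U$ ($b{\left(U,S \right)} = U - -4 = U + 4 = 4 + U$)
$D = 10$ ($D = 4 + 6 = 10$)
$\sqrt{P + D} = \sqrt{45436 + 10} = \sqrt{45446}$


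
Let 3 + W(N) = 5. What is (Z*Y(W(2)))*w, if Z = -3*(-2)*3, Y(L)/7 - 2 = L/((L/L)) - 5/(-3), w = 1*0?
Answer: 0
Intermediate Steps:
w = 0
W(N) = 2 (W(N) = -3 + 5 = 2)
Y(L) = 77/3 + 7*L (Y(L) = 14 + 7*(L/((L/L)) - 5/(-3)) = 14 + 7*(L/1 - 5*(-⅓)) = 14 + 7*(L*1 + 5/3) = 14 + 7*(L + 5/3) = 14 + 7*(5/3 + L) = 14 + (35/3 + 7*L) = 77/3 + 7*L)
Z = 18 (Z = 6*3 = 18)
(Z*Y(W(2)))*w = (18*(77/3 + 7*2))*0 = (18*(77/3 + 14))*0 = (18*(119/3))*0 = 714*0 = 0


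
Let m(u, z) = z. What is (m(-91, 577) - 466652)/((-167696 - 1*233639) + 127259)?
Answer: 466075/274076 ≈ 1.7005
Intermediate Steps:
(m(-91, 577) - 466652)/((-167696 - 1*233639) + 127259) = (577 - 466652)/((-167696 - 1*233639) + 127259) = -466075/((-167696 - 233639) + 127259) = -466075/(-401335 + 127259) = -466075/(-274076) = -466075*(-1/274076) = 466075/274076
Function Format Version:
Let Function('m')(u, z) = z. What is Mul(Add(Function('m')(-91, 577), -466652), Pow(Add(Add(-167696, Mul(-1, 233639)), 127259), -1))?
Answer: Rational(466075, 274076) ≈ 1.7005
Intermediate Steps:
Mul(Add(Function('m')(-91, 577), -466652), Pow(Add(Add(-167696, Mul(-1, 233639)), 127259), -1)) = Mul(Add(577, -466652), Pow(Add(Add(-167696, Mul(-1, 233639)), 127259), -1)) = Mul(-466075, Pow(Add(Add(-167696, -233639), 127259), -1)) = Mul(-466075, Pow(Add(-401335, 127259), -1)) = Mul(-466075, Pow(-274076, -1)) = Mul(-466075, Rational(-1, 274076)) = Rational(466075, 274076)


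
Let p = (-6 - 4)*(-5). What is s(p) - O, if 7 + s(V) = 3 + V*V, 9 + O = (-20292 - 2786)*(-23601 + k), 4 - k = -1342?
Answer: -513598385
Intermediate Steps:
k = 1346 (k = 4 - 1*(-1342) = 4 + 1342 = 1346)
p = 50 (p = -10*(-5) = 50)
O = 513600881 (O = -9 + (-20292 - 2786)*(-23601 + 1346) = -9 - 23078*(-22255) = -9 + 513600890 = 513600881)
s(V) = -4 + V**2 (s(V) = -7 + (3 + V*V) = -7 + (3 + V**2) = -4 + V**2)
s(p) - O = (-4 + 50**2) - 1*513600881 = (-4 + 2500) - 513600881 = 2496 - 513600881 = -513598385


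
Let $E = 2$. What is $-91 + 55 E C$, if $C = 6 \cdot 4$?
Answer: $2549$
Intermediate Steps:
$C = 24$
$-91 + 55 E C = -91 + 55 \cdot 2 \cdot 24 = -91 + 55 \cdot 48 = -91 + 2640 = 2549$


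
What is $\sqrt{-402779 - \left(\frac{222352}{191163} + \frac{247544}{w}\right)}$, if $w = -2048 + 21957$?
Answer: $\frac{i \sqrt{5834290478265959354727411}}{3805864167} \approx 634.66 i$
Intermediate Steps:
$w = 19909$
$\sqrt{-402779 - \left(\frac{222352}{191163} + \frac{247544}{w}\right)} = \sqrt{-402779 - \left(\frac{222352}{191163} + \frac{247544}{19909}\right)} = \sqrt{-402779 - \frac{51748059640}{3805864167}} = \sqrt{- \frac{1532973911379733}{3805864167}} = \frac{i \sqrt{5834290478265959354727411}}{3805864167}$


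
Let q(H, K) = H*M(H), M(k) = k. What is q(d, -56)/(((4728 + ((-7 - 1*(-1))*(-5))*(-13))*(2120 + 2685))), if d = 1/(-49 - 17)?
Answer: 1/90796856040 ≈ 1.1014e-11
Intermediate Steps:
d = -1/66 (d = 1/(-66) = -1/66 ≈ -0.015152)
q(H, K) = H² (q(H, K) = H*H = H²)
q(d, -56)/(((4728 + ((-7 - 1*(-1))*(-5))*(-13))*(2120 + 2685))) = (-1/66)²/(((4728 + ((-7 - 1*(-1))*(-5))*(-13))*(2120 + 2685))) = 1/(4356*(((4728 + ((-7 + 1)*(-5))*(-13))*4805))) = 1/(4356*(((4728 - 6*(-5)*(-13))*4805))) = 1/(4356*(((4728 + 30*(-13))*4805))) = 1/(4356*(((4728 - 390)*4805))) = 1/(4356*((4338*4805))) = (1/4356)/20844090 = (1/4356)*(1/20844090) = 1/90796856040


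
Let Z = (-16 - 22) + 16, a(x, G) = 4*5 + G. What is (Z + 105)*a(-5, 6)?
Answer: 2158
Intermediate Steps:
a(x, G) = 20 + G
Z = -22 (Z = -38 + 16 = -22)
(Z + 105)*a(-5, 6) = (-22 + 105)*(20 + 6) = 83*26 = 2158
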